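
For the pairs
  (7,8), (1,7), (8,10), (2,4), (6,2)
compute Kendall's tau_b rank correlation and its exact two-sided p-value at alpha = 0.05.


Step 1: Enumerate the 10 unordered pairs (i,j) with i<j and classify each by sign(x_j-x_i) * sign(y_j-y_i).
  (1,2):dx=-6,dy=-1->C; (1,3):dx=+1,dy=+2->C; (1,4):dx=-5,dy=-4->C; (1,5):dx=-1,dy=-6->C
  (2,3):dx=+7,dy=+3->C; (2,4):dx=+1,dy=-3->D; (2,5):dx=+5,dy=-5->D; (3,4):dx=-6,dy=-6->C
  (3,5):dx=-2,dy=-8->C; (4,5):dx=+4,dy=-2->D
Step 2: C = 7, D = 3, total pairs = 10.
Step 3: tau = (C - D)/(n(n-1)/2) = (7 - 3)/10 = 0.400000.
Step 4: Exact two-sided p-value (enumerate n! = 120 permutations of y under H0): p = 0.483333.
Step 5: alpha = 0.05. fail to reject H0.

tau_b = 0.4000 (C=7, D=3), p = 0.483333, fail to reject H0.


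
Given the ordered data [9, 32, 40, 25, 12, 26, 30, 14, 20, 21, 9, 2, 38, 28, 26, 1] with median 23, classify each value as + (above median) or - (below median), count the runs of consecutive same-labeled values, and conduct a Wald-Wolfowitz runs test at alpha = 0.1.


Step 1: Compute median = 23; label A = above, B = below.
Labels in order: BAAABAABBBBBAAAB  (n_A = 8, n_B = 8)
Step 2: Count runs R = 7.
Step 3: Under H0 (random ordering), E[R] = 2*n_A*n_B/(n_A+n_B) + 1 = 2*8*8/16 + 1 = 9.0000.
        Var[R] = 2*n_A*n_B*(2*n_A*n_B - n_A - n_B) / ((n_A+n_B)^2 * (n_A+n_B-1)) = 14336/3840 = 3.7333.
        SD[R] = 1.9322.
Step 4: Continuity-corrected z = (R + 0.5 - E[R]) / SD[R] = (7 + 0.5 - 9.0000) / 1.9322 = -0.7763.
Step 5: Two-sided p-value via normal approximation = 2*(1 - Phi(|z|)) = 0.437558.
Step 6: alpha = 0.1. fail to reject H0.

R = 7, z = -0.7763, p = 0.437558, fail to reject H0.


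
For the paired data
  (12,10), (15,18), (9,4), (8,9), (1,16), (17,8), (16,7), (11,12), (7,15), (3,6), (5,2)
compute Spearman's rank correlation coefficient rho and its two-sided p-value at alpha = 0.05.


Step 1: Rank x and y separately (midranks; no ties here).
rank(x): 12->8, 15->9, 9->6, 8->5, 1->1, 17->11, 16->10, 11->7, 7->4, 3->2, 5->3
rank(y): 10->7, 18->11, 4->2, 9->6, 16->10, 8->5, 7->4, 12->8, 15->9, 6->3, 2->1
Step 2: d_i = R_x(i) - R_y(i); compute d_i^2.
  (8-7)^2=1, (9-11)^2=4, (6-2)^2=16, (5-6)^2=1, (1-10)^2=81, (11-5)^2=36, (10-4)^2=36, (7-8)^2=1, (4-9)^2=25, (2-3)^2=1, (3-1)^2=4
sum(d^2) = 206.
Step 3: rho = 1 - 6*206 / (11*(11^2 - 1)) = 1 - 1236/1320 = 0.063636.
Step 4: Under H0, t = rho * sqrt((n-2)/(1-rho^2)) = 0.1913 ~ t(9).
Step 5: Two-sided p-value from the t-distribution with 9 df = 0.852539.
Step 6: alpha = 0.05. fail to reject H0.

rho = 0.0636, p = 0.852539, fail to reject H0 at alpha = 0.05.


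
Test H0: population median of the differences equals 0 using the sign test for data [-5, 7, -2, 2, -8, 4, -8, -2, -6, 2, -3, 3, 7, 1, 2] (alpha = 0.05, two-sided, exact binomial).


Step 1: Discard zero differences. Original n = 15; n_eff = number of nonzero differences = 15.
Nonzero differences (with sign): -5, +7, -2, +2, -8, +4, -8, -2, -6, +2, -3, +3, +7, +1, +2
Step 2: Count signs: positive = 8, negative = 7.
Step 3: Under H0: P(positive) = 0.5, so the number of positives S ~ Bin(15, 0.5).
Step 4: Two-sided exact p-value = sum of Bin(15,0.5) probabilities at or below the observed probability = 1.000000.
Step 5: alpha = 0.05. fail to reject H0.

n_eff = 15, pos = 8, neg = 7, p = 1.000000, fail to reject H0.


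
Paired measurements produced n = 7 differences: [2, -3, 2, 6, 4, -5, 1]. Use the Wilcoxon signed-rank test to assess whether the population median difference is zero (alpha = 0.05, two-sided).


Step 1: Drop any zero differences (none here) and take |d_i|.
|d| = [2, 3, 2, 6, 4, 5, 1]
Step 2: Midrank |d_i| (ties get averaged ranks).
ranks: |2|->2.5, |3|->4, |2|->2.5, |6|->7, |4|->5, |5|->6, |1|->1
Step 3: Attach original signs; sum ranks with positive sign and with negative sign.
W+ = 2.5 + 2.5 + 7 + 5 + 1 = 18
W- = 4 + 6 = 10
(Check: W+ + W- = 28 should equal n(n+1)/2 = 28.)
Step 4: Test statistic W = min(W+, W-) = 10.
Step 5: Ties in |d|, so use the tie-corrected normal approximation.
        E[W] = n(n+1)/4 = 7*8/4 = 14.
        Tie groups: |d|=2 (t=2); sum(t^3 - t) = 6.
        Var[W] = n(n+1)(2n+1)/24 - sum(t^3-t)/48 = 840/24 - 6/48 = 34.875.
        z = (W - E[W]) / sqrt(Var[W]) = (10 - 14) / 5.9055 = -0.6773.
        Two-sided p = 2*Phi(z) = 0.498194.
Step 6: alpha = 0.05. fail to reject H0.

W+ = 18, W- = 10, W = min = 10, p = 0.498194, fail to reject H0.


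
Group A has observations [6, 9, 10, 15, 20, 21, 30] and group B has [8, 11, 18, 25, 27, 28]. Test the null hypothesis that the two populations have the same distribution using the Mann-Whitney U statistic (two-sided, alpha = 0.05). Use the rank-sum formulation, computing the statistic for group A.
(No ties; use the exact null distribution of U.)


Step 1: Combine and sort all 13 observations; assign midranks.
sorted (value, group): (6,X), (8,Y), (9,X), (10,X), (11,Y), (15,X), (18,Y), (20,X), (21,X), (25,Y), (27,Y), (28,Y), (30,X)
ranks: 6->1, 8->2, 9->3, 10->4, 11->5, 15->6, 18->7, 20->8, 21->9, 25->10, 27->11, 28->12, 30->13
Step 2: Rank sum for X: R1 = 1 + 3 + 4 + 6 + 8 + 9 + 13 = 44.
Step 3: U_X = R1 - n1(n1+1)/2 = 44 - 7*8/2 = 44 - 28 = 16.
       U_Y = n1*n2 - U_X = 42 - 16 = 26.
Step 4: No ties, so the exact null distribution of U (based on enumerating the C(13,7) = 1716 equally likely rank assignments) gives the two-sided p-value.
Step 5: p-value = 0.533800; compare to alpha = 0.05. fail to reject H0.

U_X = 16, p = 0.533800, fail to reject H0 at alpha = 0.05.


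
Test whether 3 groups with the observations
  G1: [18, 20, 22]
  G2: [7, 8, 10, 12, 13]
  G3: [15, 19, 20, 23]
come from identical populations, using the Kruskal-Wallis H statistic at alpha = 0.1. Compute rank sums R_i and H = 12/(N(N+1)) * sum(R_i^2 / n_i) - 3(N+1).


Step 1: Combine all N = 12 observations and assign midranks.
sorted (value, group, rank): (7,G2,1), (8,G2,2), (10,G2,3), (12,G2,4), (13,G2,5), (15,G3,6), (18,G1,7), (19,G3,8), (20,G1,9.5), (20,G3,9.5), (22,G1,11), (23,G3,12)
Step 2: Sum ranks within each group.
R_1 = 27.5 (n_1 = 3)
R_2 = 15 (n_2 = 5)
R_3 = 35.5 (n_3 = 4)
Step 3: H = 12/(N(N+1)) * sum(R_i^2/n_i) - 3(N+1)
     = 12/(12*13) * (27.5^2/3 + 15^2/5 + 35.5^2/4) - 3*13
     = 0.076923 * 612.146 - 39
     = 8.088141.
Step 4: Ties present; correction factor C = 1 - 6/(12^3 - 12) = 0.996503. Corrected H = 8.088141 / 0.996503 = 8.116520.
Step 5: Under H0, H ~ chi^2(2); p-value = 0.017279.
Step 6: alpha = 0.1. reject H0.

H = 8.1165, df = 2, p = 0.017279, reject H0.


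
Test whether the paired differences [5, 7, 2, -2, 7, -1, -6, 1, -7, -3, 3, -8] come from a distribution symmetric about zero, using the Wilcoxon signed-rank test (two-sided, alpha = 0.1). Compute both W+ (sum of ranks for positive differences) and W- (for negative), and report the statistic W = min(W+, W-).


Step 1: Drop any zero differences (none here) and take |d_i|.
|d| = [5, 7, 2, 2, 7, 1, 6, 1, 7, 3, 3, 8]
Step 2: Midrank |d_i| (ties get averaged ranks).
ranks: |5|->7, |7|->10, |2|->3.5, |2|->3.5, |7|->10, |1|->1.5, |6|->8, |1|->1.5, |7|->10, |3|->5.5, |3|->5.5, |8|->12
Step 3: Attach original signs; sum ranks with positive sign and with negative sign.
W+ = 7 + 10 + 3.5 + 10 + 1.5 + 5.5 = 37.5
W- = 3.5 + 1.5 + 8 + 10 + 5.5 + 12 = 40.5
(Check: W+ + W- = 78 should equal n(n+1)/2 = 78.)
Step 4: Test statistic W = min(W+, W-) = 37.5.
Step 5: Ties in |d|, so use the tie-corrected normal approximation.
        E[W] = n(n+1)/4 = 12*13/4 = 39.
        Tie groups: |d|=1 (t=2), |d|=2 (t=2), |d|=3 (t=2), |d|=7 (t=3); sum(t^3 - t) = 42.
        Var[W] = n(n+1)(2n+1)/24 - sum(t^3-t)/48 = 3900/24 - 42/48 = 161.625.
        z = (W - E[W]) / sqrt(Var[W]) = (37.5 - 39) / 12.7132 = -0.1180.
        Two-sided p = 2*Phi(z) = 0.906077.
Step 6: alpha = 0.1. fail to reject H0.

W+ = 37.5, W- = 40.5, W = min = 37.5, p = 0.906077, fail to reject H0.


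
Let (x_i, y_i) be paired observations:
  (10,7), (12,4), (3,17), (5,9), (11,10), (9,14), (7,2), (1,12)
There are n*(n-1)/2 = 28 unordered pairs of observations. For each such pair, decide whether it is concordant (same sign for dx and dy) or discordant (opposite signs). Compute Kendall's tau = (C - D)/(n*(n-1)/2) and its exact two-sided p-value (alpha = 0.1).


Step 1: Enumerate the 28 unordered pairs (i,j) with i<j and classify each by sign(x_j-x_i) * sign(y_j-y_i).
  (1,2):dx=+2,dy=-3->D; (1,3):dx=-7,dy=+10->D; (1,4):dx=-5,dy=+2->D; (1,5):dx=+1,dy=+3->C
  (1,6):dx=-1,dy=+7->D; (1,7):dx=-3,dy=-5->C; (1,8):dx=-9,dy=+5->D; (2,3):dx=-9,dy=+13->D
  (2,4):dx=-7,dy=+5->D; (2,5):dx=-1,dy=+6->D; (2,6):dx=-3,dy=+10->D; (2,7):dx=-5,dy=-2->C
  (2,8):dx=-11,dy=+8->D; (3,4):dx=+2,dy=-8->D; (3,5):dx=+8,dy=-7->D; (3,6):dx=+6,dy=-3->D
  (3,7):dx=+4,dy=-15->D; (3,8):dx=-2,dy=-5->C; (4,5):dx=+6,dy=+1->C; (4,6):dx=+4,dy=+5->C
  (4,7):dx=+2,dy=-7->D; (4,8):dx=-4,dy=+3->D; (5,6):dx=-2,dy=+4->D; (5,7):dx=-4,dy=-8->C
  (5,8):dx=-10,dy=+2->D; (6,7):dx=-2,dy=-12->C; (6,8):dx=-8,dy=-2->C; (7,8):dx=-6,dy=+10->D
Step 2: C = 9, D = 19, total pairs = 28.
Step 3: tau = (C - D)/(n(n-1)/2) = (9 - 19)/28 = -0.357143.
Step 4: Exact two-sided p-value (enumerate n! = 40320 permutations of y under H0): p = 0.275099.
Step 5: alpha = 0.1. fail to reject H0.

tau_b = -0.3571 (C=9, D=19), p = 0.275099, fail to reject H0.


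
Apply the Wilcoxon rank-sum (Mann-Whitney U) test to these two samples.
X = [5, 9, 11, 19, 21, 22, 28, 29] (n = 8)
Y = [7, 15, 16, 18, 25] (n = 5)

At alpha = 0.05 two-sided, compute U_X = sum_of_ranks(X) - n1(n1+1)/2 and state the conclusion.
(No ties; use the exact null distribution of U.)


Step 1: Combine and sort all 13 observations; assign midranks.
sorted (value, group): (5,X), (7,Y), (9,X), (11,X), (15,Y), (16,Y), (18,Y), (19,X), (21,X), (22,X), (25,Y), (28,X), (29,X)
ranks: 5->1, 7->2, 9->3, 11->4, 15->5, 16->6, 18->7, 19->8, 21->9, 22->10, 25->11, 28->12, 29->13
Step 2: Rank sum for X: R1 = 1 + 3 + 4 + 8 + 9 + 10 + 12 + 13 = 60.
Step 3: U_X = R1 - n1(n1+1)/2 = 60 - 8*9/2 = 60 - 36 = 24.
       U_Y = n1*n2 - U_X = 40 - 24 = 16.
Step 4: No ties, so the exact null distribution of U (based on enumerating the C(13,8) = 1287 equally likely rank assignments) gives the two-sided p-value.
Step 5: p-value = 0.621601; compare to alpha = 0.05. fail to reject H0.

U_X = 24, p = 0.621601, fail to reject H0 at alpha = 0.05.


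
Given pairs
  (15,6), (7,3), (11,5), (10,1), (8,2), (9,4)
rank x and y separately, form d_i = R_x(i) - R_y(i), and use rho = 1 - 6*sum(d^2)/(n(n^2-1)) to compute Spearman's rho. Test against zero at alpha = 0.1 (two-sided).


Step 1: Rank x and y separately (midranks; no ties here).
rank(x): 15->6, 7->1, 11->5, 10->4, 8->2, 9->3
rank(y): 6->6, 3->3, 5->5, 1->1, 2->2, 4->4
Step 2: d_i = R_x(i) - R_y(i); compute d_i^2.
  (6-6)^2=0, (1-3)^2=4, (5-5)^2=0, (4-1)^2=9, (2-2)^2=0, (3-4)^2=1
sum(d^2) = 14.
Step 3: rho = 1 - 6*14 / (6*(6^2 - 1)) = 1 - 84/210 = 0.600000.
Step 4: Under H0, t = rho * sqrt((n-2)/(1-rho^2)) = 1.5000 ~ t(4).
Step 5: Two-sided p-value from the t-distribution with 4 df = 0.208000.
Step 6: alpha = 0.1. fail to reject H0.

rho = 0.6000, p = 0.208000, fail to reject H0 at alpha = 0.1.


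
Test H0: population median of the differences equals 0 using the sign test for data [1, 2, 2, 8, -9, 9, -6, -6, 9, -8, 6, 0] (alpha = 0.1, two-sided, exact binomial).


Step 1: Discard zero differences. Original n = 12; n_eff = number of nonzero differences = 11.
Nonzero differences (with sign): +1, +2, +2, +8, -9, +9, -6, -6, +9, -8, +6
Step 2: Count signs: positive = 7, negative = 4.
Step 3: Under H0: P(positive) = 0.5, so the number of positives S ~ Bin(11, 0.5).
Step 4: Two-sided exact p-value = sum of Bin(11,0.5) probabilities at or below the observed probability = 0.548828.
Step 5: alpha = 0.1. fail to reject H0.

n_eff = 11, pos = 7, neg = 4, p = 0.548828, fail to reject H0.


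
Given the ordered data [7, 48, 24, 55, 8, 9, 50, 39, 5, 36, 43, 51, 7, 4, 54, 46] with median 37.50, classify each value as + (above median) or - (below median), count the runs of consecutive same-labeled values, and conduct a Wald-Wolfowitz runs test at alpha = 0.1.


Step 1: Compute median = 37.50; label A = above, B = below.
Labels in order: BABABBAABBAABBAA  (n_A = 8, n_B = 8)
Step 2: Count runs R = 10.
Step 3: Under H0 (random ordering), E[R] = 2*n_A*n_B/(n_A+n_B) + 1 = 2*8*8/16 + 1 = 9.0000.
        Var[R] = 2*n_A*n_B*(2*n_A*n_B - n_A - n_B) / ((n_A+n_B)^2 * (n_A+n_B-1)) = 14336/3840 = 3.7333.
        SD[R] = 1.9322.
Step 4: Continuity-corrected z = (R - 0.5 - E[R]) / SD[R] = (10 - 0.5 - 9.0000) / 1.9322 = 0.2588.
Step 5: Two-sided p-value via normal approximation = 2*(1 - Phi(|z|)) = 0.795809.
Step 6: alpha = 0.1. fail to reject H0.

R = 10, z = 0.2588, p = 0.795809, fail to reject H0.


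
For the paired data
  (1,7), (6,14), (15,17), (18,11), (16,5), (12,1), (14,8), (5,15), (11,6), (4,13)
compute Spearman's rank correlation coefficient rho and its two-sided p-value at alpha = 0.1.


Step 1: Rank x and y separately (midranks; no ties here).
rank(x): 1->1, 6->4, 15->8, 18->10, 16->9, 12->6, 14->7, 5->3, 11->5, 4->2
rank(y): 7->4, 14->8, 17->10, 11->6, 5->2, 1->1, 8->5, 15->9, 6->3, 13->7
Step 2: d_i = R_x(i) - R_y(i); compute d_i^2.
  (1-4)^2=9, (4-8)^2=16, (8-10)^2=4, (10-6)^2=16, (9-2)^2=49, (6-1)^2=25, (7-5)^2=4, (3-9)^2=36, (5-3)^2=4, (2-7)^2=25
sum(d^2) = 188.
Step 3: rho = 1 - 6*188 / (10*(10^2 - 1)) = 1 - 1128/990 = -0.139394.
Step 4: Under H0, t = rho * sqrt((n-2)/(1-rho^2)) = -0.3982 ~ t(8).
Step 5: Two-sided p-value from the t-distribution with 8 df = 0.700932.
Step 6: alpha = 0.1. fail to reject H0.

rho = -0.1394, p = 0.700932, fail to reject H0 at alpha = 0.1.


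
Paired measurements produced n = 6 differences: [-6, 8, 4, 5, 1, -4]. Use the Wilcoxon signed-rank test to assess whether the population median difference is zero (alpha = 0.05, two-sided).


Step 1: Drop any zero differences (none here) and take |d_i|.
|d| = [6, 8, 4, 5, 1, 4]
Step 2: Midrank |d_i| (ties get averaged ranks).
ranks: |6|->5, |8|->6, |4|->2.5, |5|->4, |1|->1, |4|->2.5
Step 3: Attach original signs; sum ranks with positive sign and with negative sign.
W+ = 6 + 2.5 + 4 + 1 = 13.5
W- = 5 + 2.5 = 7.5
(Check: W+ + W- = 21 should equal n(n+1)/2 = 21.)
Step 4: Test statistic W = min(W+, W-) = 7.5.
Step 5: Ties in |d|, so use the tie-corrected normal approximation.
        E[W] = n(n+1)/4 = 6*7/4 = 10.5.
        Tie groups: |d|=4 (t=2); sum(t^3 - t) = 6.
        Var[W] = n(n+1)(2n+1)/24 - sum(t^3-t)/48 = 546/24 - 6/48 = 22.625.
        z = (W - E[W]) / sqrt(Var[W]) = (7.5 - 10.5) / 4.7566 = -0.6307.
        Two-sided p = 2*Phi(z) = 0.528233.
Step 6: alpha = 0.05. fail to reject H0.

W+ = 13.5, W- = 7.5, W = min = 7.5, p = 0.528233, fail to reject H0.


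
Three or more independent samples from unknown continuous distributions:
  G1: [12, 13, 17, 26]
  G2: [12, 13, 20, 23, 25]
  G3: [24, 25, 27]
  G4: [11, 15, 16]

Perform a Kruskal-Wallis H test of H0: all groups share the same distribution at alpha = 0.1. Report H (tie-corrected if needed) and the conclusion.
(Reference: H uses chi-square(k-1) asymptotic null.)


Step 1: Combine all N = 15 observations and assign midranks.
sorted (value, group, rank): (11,G4,1), (12,G1,2.5), (12,G2,2.5), (13,G1,4.5), (13,G2,4.5), (15,G4,6), (16,G4,7), (17,G1,8), (20,G2,9), (23,G2,10), (24,G3,11), (25,G2,12.5), (25,G3,12.5), (26,G1,14), (27,G3,15)
Step 2: Sum ranks within each group.
R_1 = 29 (n_1 = 4)
R_2 = 38.5 (n_2 = 5)
R_3 = 38.5 (n_3 = 3)
R_4 = 14 (n_4 = 3)
Step 3: H = 12/(N(N+1)) * sum(R_i^2/n_i) - 3(N+1)
     = 12/(15*16) * (29^2/4 + 38.5^2/5 + 38.5^2/3 + 14^2/3) - 3*16
     = 0.050000 * 1066.12 - 48
     = 5.305833.
Step 4: Ties present; correction factor C = 1 - 18/(15^3 - 15) = 0.994643. Corrected H = 5.305833 / 0.994643 = 5.334411.
Step 5: Under H0, H ~ chi^2(3); p-value = 0.148885.
Step 6: alpha = 0.1. fail to reject H0.

H = 5.3344, df = 3, p = 0.148885, fail to reject H0.


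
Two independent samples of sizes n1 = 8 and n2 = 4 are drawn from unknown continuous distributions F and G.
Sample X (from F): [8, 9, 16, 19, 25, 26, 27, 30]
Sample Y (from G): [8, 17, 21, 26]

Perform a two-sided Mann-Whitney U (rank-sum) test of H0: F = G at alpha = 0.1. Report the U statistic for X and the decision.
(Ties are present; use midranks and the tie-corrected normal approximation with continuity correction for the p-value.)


Step 1: Combine and sort all 12 observations; assign midranks.
sorted (value, group): (8,X), (8,Y), (9,X), (16,X), (17,Y), (19,X), (21,Y), (25,X), (26,X), (26,Y), (27,X), (30,X)
ranks: 8->1.5, 8->1.5, 9->3, 16->4, 17->5, 19->6, 21->7, 25->8, 26->9.5, 26->9.5, 27->11, 30->12
Step 2: Rank sum for X: R1 = 1.5 + 3 + 4 + 6 + 8 + 9.5 + 11 + 12 = 55.
Step 3: U_X = R1 - n1(n1+1)/2 = 55 - 8*9/2 = 55 - 36 = 19.
       U_Y = n1*n2 - U_X = 32 - 19 = 13.
Step 4: Ties are present, so use the tie-corrected normal approximation (with continuity correction) for the p-value.
Step 5: p-value = 0.670038; compare to alpha = 0.1. fail to reject H0.

U_X = 19, p = 0.670038, fail to reject H0 at alpha = 0.1.


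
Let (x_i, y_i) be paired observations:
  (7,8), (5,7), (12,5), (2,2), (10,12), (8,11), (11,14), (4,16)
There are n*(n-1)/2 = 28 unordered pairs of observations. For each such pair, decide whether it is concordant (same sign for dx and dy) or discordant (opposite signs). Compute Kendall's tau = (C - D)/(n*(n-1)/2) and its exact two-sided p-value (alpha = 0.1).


Step 1: Enumerate the 28 unordered pairs (i,j) with i<j and classify each by sign(x_j-x_i) * sign(y_j-y_i).
  (1,2):dx=-2,dy=-1->C; (1,3):dx=+5,dy=-3->D; (1,4):dx=-5,dy=-6->C; (1,5):dx=+3,dy=+4->C
  (1,6):dx=+1,dy=+3->C; (1,7):dx=+4,dy=+6->C; (1,8):dx=-3,dy=+8->D; (2,3):dx=+7,dy=-2->D
  (2,4):dx=-3,dy=-5->C; (2,5):dx=+5,dy=+5->C; (2,6):dx=+3,dy=+4->C; (2,7):dx=+6,dy=+7->C
  (2,8):dx=-1,dy=+9->D; (3,4):dx=-10,dy=-3->C; (3,5):dx=-2,dy=+7->D; (3,6):dx=-4,dy=+6->D
  (3,7):dx=-1,dy=+9->D; (3,8):dx=-8,dy=+11->D; (4,5):dx=+8,dy=+10->C; (4,6):dx=+6,dy=+9->C
  (4,7):dx=+9,dy=+12->C; (4,8):dx=+2,dy=+14->C; (5,6):dx=-2,dy=-1->C; (5,7):dx=+1,dy=+2->C
  (5,8):dx=-6,dy=+4->D; (6,7):dx=+3,dy=+3->C; (6,8):dx=-4,dy=+5->D; (7,8):dx=-7,dy=+2->D
Step 2: C = 17, D = 11, total pairs = 28.
Step 3: tau = (C - D)/(n(n-1)/2) = (17 - 11)/28 = 0.214286.
Step 4: Exact two-sided p-value (enumerate n! = 40320 permutations of y under H0): p = 0.548413.
Step 5: alpha = 0.1. fail to reject H0.

tau_b = 0.2143 (C=17, D=11), p = 0.548413, fail to reject H0.


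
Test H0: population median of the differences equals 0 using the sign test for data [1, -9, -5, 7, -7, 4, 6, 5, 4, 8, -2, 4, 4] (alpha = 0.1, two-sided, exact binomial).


Step 1: Discard zero differences. Original n = 13; n_eff = number of nonzero differences = 13.
Nonzero differences (with sign): +1, -9, -5, +7, -7, +4, +6, +5, +4, +8, -2, +4, +4
Step 2: Count signs: positive = 9, negative = 4.
Step 3: Under H0: P(positive) = 0.5, so the number of positives S ~ Bin(13, 0.5).
Step 4: Two-sided exact p-value = sum of Bin(13,0.5) probabilities at or below the observed probability = 0.266846.
Step 5: alpha = 0.1. fail to reject H0.

n_eff = 13, pos = 9, neg = 4, p = 0.266846, fail to reject H0.


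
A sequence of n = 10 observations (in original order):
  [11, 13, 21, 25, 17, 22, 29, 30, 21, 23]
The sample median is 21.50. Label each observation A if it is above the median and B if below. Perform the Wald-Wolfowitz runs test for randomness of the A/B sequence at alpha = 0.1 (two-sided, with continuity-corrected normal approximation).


Step 1: Compute median = 21.50; label A = above, B = below.
Labels in order: BBBABAAABA  (n_A = 5, n_B = 5)
Step 2: Count runs R = 6.
Step 3: Under H0 (random ordering), E[R] = 2*n_A*n_B/(n_A+n_B) + 1 = 2*5*5/10 + 1 = 6.0000.
        Var[R] = 2*n_A*n_B*(2*n_A*n_B - n_A - n_B) / ((n_A+n_B)^2 * (n_A+n_B-1)) = 2000/900 = 2.2222.
        SD[R] = 1.4907.
Step 4: R = E[R], so z = 0 with no continuity correction.
Step 5: Two-sided p-value via normal approximation = 2*(1 - Phi(|z|)) = 1.000000.
Step 6: alpha = 0.1. fail to reject H0.

R = 6, z = 0.0000, p = 1.000000, fail to reject H0.


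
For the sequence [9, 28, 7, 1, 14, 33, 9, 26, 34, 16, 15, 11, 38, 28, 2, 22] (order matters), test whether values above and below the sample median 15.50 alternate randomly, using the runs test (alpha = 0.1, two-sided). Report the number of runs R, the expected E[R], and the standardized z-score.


Step 1: Compute median = 15.50; label A = above, B = below.
Labels in order: BABBBABAAABBAABA  (n_A = 8, n_B = 8)
Step 2: Count runs R = 10.
Step 3: Under H0 (random ordering), E[R] = 2*n_A*n_B/(n_A+n_B) + 1 = 2*8*8/16 + 1 = 9.0000.
        Var[R] = 2*n_A*n_B*(2*n_A*n_B - n_A - n_B) / ((n_A+n_B)^2 * (n_A+n_B-1)) = 14336/3840 = 3.7333.
        SD[R] = 1.9322.
Step 4: Continuity-corrected z = (R - 0.5 - E[R]) / SD[R] = (10 - 0.5 - 9.0000) / 1.9322 = 0.2588.
Step 5: Two-sided p-value via normal approximation = 2*(1 - Phi(|z|)) = 0.795809.
Step 6: alpha = 0.1. fail to reject H0.

R = 10, z = 0.2588, p = 0.795809, fail to reject H0.


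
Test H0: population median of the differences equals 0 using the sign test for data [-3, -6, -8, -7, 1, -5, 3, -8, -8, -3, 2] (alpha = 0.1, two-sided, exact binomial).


Step 1: Discard zero differences. Original n = 11; n_eff = number of nonzero differences = 11.
Nonzero differences (with sign): -3, -6, -8, -7, +1, -5, +3, -8, -8, -3, +2
Step 2: Count signs: positive = 3, negative = 8.
Step 3: Under H0: P(positive) = 0.5, so the number of positives S ~ Bin(11, 0.5).
Step 4: Two-sided exact p-value = sum of Bin(11,0.5) probabilities at or below the observed probability = 0.226562.
Step 5: alpha = 0.1. fail to reject H0.

n_eff = 11, pos = 3, neg = 8, p = 0.226562, fail to reject H0.


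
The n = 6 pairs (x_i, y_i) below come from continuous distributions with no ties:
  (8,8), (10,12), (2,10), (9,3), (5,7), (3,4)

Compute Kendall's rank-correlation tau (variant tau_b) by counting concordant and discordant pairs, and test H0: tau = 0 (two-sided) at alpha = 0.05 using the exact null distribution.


Step 1: Enumerate the 15 unordered pairs (i,j) with i<j and classify each by sign(x_j-x_i) * sign(y_j-y_i).
  (1,2):dx=+2,dy=+4->C; (1,3):dx=-6,dy=+2->D; (1,4):dx=+1,dy=-5->D; (1,5):dx=-3,dy=-1->C
  (1,6):dx=-5,dy=-4->C; (2,3):dx=-8,dy=-2->C; (2,4):dx=-1,dy=-9->C; (2,5):dx=-5,dy=-5->C
  (2,6):dx=-7,dy=-8->C; (3,4):dx=+7,dy=-7->D; (3,5):dx=+3,dy=-3->D; (3,6):dx=+1,dy=-6->D
  (4,5):dx=-4,dy=+4->D; (4,6):dx=-6,dy=+1->D; (5,6):dx=-2,dy=-3->C
Step 2: C = 8, D = 7, total pairs = 15.
Step 3: tau = (C - D)/(n(n-1)/2) = (8 - 7)/15 = 0.066667.
Step 4: Exact two-sided p-value (enumerate n! = 720 permutations of y under H0): p = 1.000000.
Step 5: alpha = 0.05. fail to reject H0.

tau_b = 0.0667 (C=8, D=7), p = 1.000000, fail to reject H0.


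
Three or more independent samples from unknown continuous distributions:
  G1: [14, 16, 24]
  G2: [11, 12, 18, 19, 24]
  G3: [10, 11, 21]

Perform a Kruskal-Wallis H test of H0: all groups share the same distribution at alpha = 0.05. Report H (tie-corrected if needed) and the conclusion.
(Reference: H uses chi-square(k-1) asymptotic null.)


Step 1: Combine all N = 11 observations and assign midranks.
sorted (value, group, rank): (10,G3,1), (11,G2,2.5), (11,G3,2.5), (12,G2,4), (14,G1,5), (16,G1,6), (18,G2,7), (19,G2,8), (21,G3,9), (24,G1,10.5), (24,G2,10.5)
Step 2: Sum ranks within each group.
R_1 = 21.5 (n_1 = 3)
R_2 = 32 (n_2 = 5)
R_3 = 12.5 (n_3 = 3)
Step 3: H = 12/(N(N+1)) * sum(R_i^2/n_i) - 3(N+1)
     = 12/(11*12) * (21.5^2/3 + 32^2/5 + 12.5^2/3) - 3*12
     = 0.090909 * 410.967 - 36
     = 1.360606.
Step 4: Ties present; correction factor C = 1 - 12/(11^3 - 11) = 0.990909. Corrected H = 1.360606 / 0.990909 = 1.373089.
Step 5: Under H0, H ~ chi^2(2); p-value = 0.503312.
Step 6: alpha = 0.05. fail to reject H0.

H = 1.3731, df = 2, p = 0.503312, fail to reject H0.


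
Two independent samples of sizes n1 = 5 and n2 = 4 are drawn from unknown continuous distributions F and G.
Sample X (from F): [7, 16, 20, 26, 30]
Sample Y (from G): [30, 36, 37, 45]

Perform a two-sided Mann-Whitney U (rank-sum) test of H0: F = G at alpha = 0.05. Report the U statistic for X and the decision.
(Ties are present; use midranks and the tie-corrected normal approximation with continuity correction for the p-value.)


Step 1: Combine and sort all 9 observations; assign midranks.
sorted (value, group): (7,X), (16,X), (20,X), (26,X), (30,X), (30,Y), (36,Y), (37,Y), (45,Y)
ranks: 7->1, 16->2, 20->3, 26->4, 30->5.5, 30->5.5, 36->7, 37->8, 45->9
Step 2: Rank sum for X: R1 = 1 + 2 + 3 + 4 + 5.5 = 15.5.
Step 3: U_X = R1 - n1(n1+1)/2 = 15.5 - 5*6/2 = 15.5 - 15 = 0.5.
       U_Y = n1*n2 - U_X = 20 - 0.5 = 19.5.
Step 4: Ties are present, so use the tie-corrected normal approximation (with continuity correction) for the p-value.
Step 5: p-value = 0.026844; compare to alpha = 0.05. reject H0.

U_X = 0.5, p = 0.026844, reject H0 at alpha = 0.05.


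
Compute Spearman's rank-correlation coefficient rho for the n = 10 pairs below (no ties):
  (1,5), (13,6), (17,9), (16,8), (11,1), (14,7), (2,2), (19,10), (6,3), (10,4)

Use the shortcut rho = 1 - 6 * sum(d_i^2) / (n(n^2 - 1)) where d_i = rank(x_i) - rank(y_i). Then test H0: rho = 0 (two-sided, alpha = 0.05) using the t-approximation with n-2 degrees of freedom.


Step 1: Rank x and y separately (midranks; no ties here).
rank(x): 1->1, 13->6, 17->9, 16->8, 11->5, 14->7, 2->2, 19->10, 6->3, 10->4
rank(y): 5->5, 6->6, 9->9, 8->8, 1->1, 7->7, 2->2, 10->10, 3->3, 4->4
Step 2: d_i = R_x(i) - R_y(i); compute d_i^2.
  (1-5)^2=16, (6-6)^2=0, (9-9)^2=0, (8-8)^2=0, (5-1)^2=16, (7-7)^2=0, (2-2)^2=0, (10-10)^2=0, (3-3)^2=0, (4-4)^2=0
sum(d^2) = 32.
Step 3: rho = 1 - 6*32 / (10*(10^2 - 1)) = 1 - 192/990 = 0.806061.
Step 4: Under H0, t = rho * sqrt((n-2)/(1-rho^2)) = 3.8522 ~ t(8).
Step 5: Two-sided p-value from the t-distribution with 8 df = 0.004862.
Step 6: alpha = 0.05. reject H0.

rho = 0.8061, p = 0.004862, reject H0 at alpha = 0.05.


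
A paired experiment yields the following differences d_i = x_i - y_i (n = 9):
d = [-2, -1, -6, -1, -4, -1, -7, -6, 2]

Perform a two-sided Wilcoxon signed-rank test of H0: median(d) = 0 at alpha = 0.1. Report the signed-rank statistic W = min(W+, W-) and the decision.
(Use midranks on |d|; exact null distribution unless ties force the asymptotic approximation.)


Step 1: Drop any zero differences (none here) and take |d_i|.
|d| = [2, 1, 6, 1, 4, 1, 7, 6, 2]
Step 2: Midrank |d_i| (ties get averaged ranks).
ranks: |2|->4.5, |1|->2, |6|->7.5, |1|->2, |4|->6, |1|->2, |7|->9, |6|->7.5, |2|->4.5
Step 3: Attach original signs; sum ranks with positive sign and with negative sign.
W+ = 4.5 = 4.5
W- = 4.5 + 2 + 7.5 + 2 + 6 + 2 + 9 + 7.5 = 40.5
(Check: W+ + W- = 45 should equal n(n+1)/2 = 45.)
Step 4: Test statistic W = min(W+, W-) = 4.5.
Step 5: Ties in |d|, so use the tie-corrected normal approximation.
        E[W] = n(n+1)/4 = 9*10/4 = 22.5.
        Tie groups: |d|=1 (t=3), |d|=2 (t=2), |d|=6 (t=2); sum(t^3 - t) = 36.
        Var[W] = n(n+1)(2n+1)/24 - sum(t^3-t)/48 = 1710/24 - 36/48 = 70.5.
        z = (W - E[W]) / sqrt(Var[W]) = (4.5 - 22.5) / 8.3964 = -2.1438.
        Two-sided p = 2*Phi(z) = 0.032051.
Step 6: alpha = 0.1. reject H0.

W+ = 4.5, W- = 40.5, W = min = 4.5, p = 0.032051, reject H0.


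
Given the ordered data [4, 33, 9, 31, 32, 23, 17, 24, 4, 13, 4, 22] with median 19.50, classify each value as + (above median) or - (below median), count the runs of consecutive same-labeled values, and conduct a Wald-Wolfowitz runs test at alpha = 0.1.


Step 1: Compute median = 19.50; label A = above, B = below.
Labels in order: BABAAABABBBA  (n_A = 6, n_B = 6)
Step 2: Count runs R = 8.
Step 3: Under H0 (random ordering), E[R] = 2*n_A*n_B/(n_A+n_B) + 1 = 2*6*6/12 + 1 = 7.0000.
        Var[R] = 2*n_A*n_B*(2*n_A*n_B - n_A - n_B) / ((n_A+n_B)^2 * (n_A+n_B-1)) = 4320/1584 = 2.7273.
        SD[R] = 1.6514.
Step 4: Continuity-corrected z = (R - 0.5 - E[R]) / SD[R] = (8 - 0.5 - 7.0000) / 1.6514 = 0.3028.
Step 5: Two-sided p-value via normal approximation = 2*(1 - Phi(|z|)) = 0.762069.
Step 6: alpha = 0.1. fail to reject H0.

R = 8, z = 0.3028, p = 0.762069, fail to reject H0.


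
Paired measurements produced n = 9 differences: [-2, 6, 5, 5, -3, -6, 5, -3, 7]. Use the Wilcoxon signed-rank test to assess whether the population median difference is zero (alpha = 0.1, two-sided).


Step 1: Drop any zero differences (none here) and take |d_i|.
|d| = [2, 6, 5, 5, 3, 6, 5, 3, 7]
Step 2: Midrank |d_i| (ties get averaged ranks).
ranks: |2|->1, |6|->7.5, |5|->5, |5|->5, |3|->2.5, |6|->7.5, |5|->5, |3|->2.5, |7|->9
Step 3: Attach original signs; sum ranks with positive sign and with negative sign.
W+ = 7.5 + 5 + 5 + 5 + 9 = 31.5
W- = 1 + 2.5 + 7.5 + 2.5 = 13.5
(Check: W+ + W- = 45 should equal n(n+1)/2 = 45.)
Step 4: Test statistic W = min(W+, W-) = 13.5.
Step 5: Ties in |d|, so use the tie-corrected normal approximation.
        E[W] = n(n+1)/4 = 9*10/4 = 22.5.
        Tie groups: |d|=3 (t=2), |d|=5 (t=3), |d|=6 (t=2); sum(t^3 - t) = 36.
        Var[W] = n(n+1)(2n+1)/24 - sum(t^3-t)/48 = 1710/24 - 36/48 = 70.5.
        z = (W - E[W]) / sqrt(Var[W]) = (13.5 - 22.5) / 8.3964 = -1.0719.
        Two-sided p = 2*Phi(z) = 0.283772.
Step 6: alpha = 0.1. fail to reject H0.

W+ = 31.5, W- = 13.5, W = min = 13.5, p = 0.283772, fail to reject H0.


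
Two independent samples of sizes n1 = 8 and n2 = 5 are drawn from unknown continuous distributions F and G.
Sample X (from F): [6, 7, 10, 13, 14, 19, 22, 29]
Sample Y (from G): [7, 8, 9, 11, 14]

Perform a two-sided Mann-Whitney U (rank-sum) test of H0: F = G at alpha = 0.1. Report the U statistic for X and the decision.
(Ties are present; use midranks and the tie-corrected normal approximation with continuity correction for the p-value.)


Step 1: Combine and sort all 13 observations; assign midranks.
sorted (value, group): (6,X), (7,X), (7,Y), (8,Y), (9,Y), (10,X), (11,Y), (13,X), (14,X), (14,Y), (19,X), (22,X), (29,X)
ranks: 6->1, 7->2.5, 7->2.5, 8->4, 9->5, 10->6, 11->7, 13->8, 14->9.5, 14->9.5, 19->11, 22->12, 29->13
Step 2: Rank sum for X: R1 = 1 + 2.5 + 6 + 8 + 9.5 + 11 + 12 + 13 = 63.
Step 3: U_X = R1 - n1(n1+1)/2 = 63 - 8*9/2 = 63 - 36 = 27.
       U_Y = n1*n2 - U_X = 40 - 27 = 13.
Step 4: Ties are present, so use the tie-corrected normal approximation (with continuity correction) for the p-value.
Step 5: p-value = 0.340019; compare to alpha = 0.1. fail to reject H0.

U_X = 27, p = 0.340019, fail to reject H0 at alpha = 0.1.


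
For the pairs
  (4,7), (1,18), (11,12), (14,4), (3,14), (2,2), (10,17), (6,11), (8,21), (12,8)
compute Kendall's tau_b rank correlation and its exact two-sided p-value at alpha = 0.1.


Step 1: Enumerate the 45 unordered pairs (i,j) with i<j and classify each by sign(x_j-x_i) * sign(y_j-y_i).
  (1,2):dx=-3,dy=+11->D; (1,3):dx=+7,dy=+5->C; (1,4):dx=+10,dy=-3->D; (1,5):dx=-1,dy=+7->D
  (1,6):dx=-2,dy=-5->C; (1,7):dx=+6,dy=+10->C; (1,8):dx=+2,dy=+4->C; (1,9):dx=+4,dy=+14->C
  (1,10):dx=+8,dy=+1->C; (2,3):dx=+10,dy=-6->D; (2,4):dx=+13,dy=-14->D; (2,5):dx=+2,dy=-4->D
  (2,6):dx=+1,dy=-16->D; (2,7):dx=+9,dy=-1->D; (2,8):dx=+5,dy=-7->D; (2,9):dx=+7,dy=+3->C
  (2,10):dx=+11,dy=-10->D; (3,4):dx=+3,dy=-8->D; (3,5):dx=-8,dy=+2->D; (3,6):dx=-9,dy=-10->C
  (3,7):dx=-1,dy=+5->D; (3,8):dx=-5,dy=-1->C; (3,9):dx=-3,dy=+9->D; (3,10):dx=+1,dy=-4->D
  (4,5):dx=-11,dy=+10->D; (4,6):dx=-12,dy=-2->C; (4,7):dx=-4,dy=+13->D; (4,8):dx=-8,dy=+7->D
  (4,9):dx=-6,dy=+17->D; (4,10):dx=-2,dy=+4->D; (5,6):dx=-1,dy=-12->C; (5,7):dx=+7,dy=+3->C
  (5,8):dx=+3,dy=-3->D; (5,9):dx=+5,dy=+7->C; (5,10):dx=+9,dy=-6->D; (6,7):dx=+8,dy=+15->C
  (6,8):dx=+4,dy=+9->C; (6,9):dx=+6,dy=+19->C; (6,10):dx=+10,dy=+6->C; (7,8):dx=-4,dy=-6->C
  (7,9):dx=-2,dy=+4->D; (7,10):dx=+2,dy=-9->D; (8,9):dx=+2,dy=+10->C; (8,10):dx=+6,dy=-3->D
  (9,10):dx=+4,dy=-13->D
Step 2: C = 19, D = 26, total pairs = 45.
Step 3: tau = (C - D)/(n(n-1)/2) = (19 - 26)/45 = -0.155556.
Step 4: Exact two-sided p-value (enumerate n! = 3628800 permutations of y under H0): p = 0.600654.
Step 5: alpha = 0.1. fail to reject H0.

tau_b = -0.1556 (C=19, D=26), p = 0.600654, fail to reject H0.


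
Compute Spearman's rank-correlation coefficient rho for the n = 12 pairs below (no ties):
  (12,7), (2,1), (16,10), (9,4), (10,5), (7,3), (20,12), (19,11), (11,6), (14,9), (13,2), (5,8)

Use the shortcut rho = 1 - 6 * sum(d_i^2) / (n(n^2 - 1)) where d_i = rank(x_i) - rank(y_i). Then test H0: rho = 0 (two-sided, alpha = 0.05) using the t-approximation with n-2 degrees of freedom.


Step 1: Rank x and y separately (midranks; no ties here).
rank(x): 12->7, 2->1, 16->10, 9->4, 10->5, 7->3, 20->12, 19->11, 11->6, 14->9, 13->8, 5->2
rank(y): 7->7, 1->1, 10->10, 4->4, 5->5, 3->3, 12->12, 11->11, 6->6, 9->9, 2->2, 8->8
Step 2: d_i = R_x(i) - R_y(i); compute d_i^2.
  (7-7)^2=0, (1-1)^2=0, (10-10)^2=0, (4-4)^2=0, (5-5)^2=0, (3-3)^2=0, (12-12)^2=0, (11-11)^2=0, (6-6)^2=0, (9-9)^2=0, (8-2)^2=36, (2-8)^2=36
sum(d^2) = 72.
Step 3: rho = 1 - 6*72 / (12*(12^2 - 1)) = 1 - 432/1716 = 0.748252.
Step 4: Under H0, t = rho * sqrt((n-2)/(1-rho^2)) = 3.5667 ~ t(10).
Step 5: Two-sided p-value from the t-distribution with 10 df = 0.005124.
Step 6: alpha = 0.05. reject H0.

rho = 0.7483, p = 0.005124, reject H0 at alpha = 0.05.


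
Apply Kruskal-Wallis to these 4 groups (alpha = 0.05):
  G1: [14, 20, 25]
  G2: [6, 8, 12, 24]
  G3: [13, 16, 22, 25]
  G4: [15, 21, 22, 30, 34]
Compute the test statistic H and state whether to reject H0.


Step 1: Combine all N = 16 observations and assign midranks.
sorted (value, group, rank): (6,G2,1), (8,G2,2), (12,G2,3), (13,G3,4), (14,G1,5), (15,G4,6), (16,G3,7), (20,G1,8), (21,G4,9), (22,G3,10.5), (22,G4,10.5), (24,G2,12), (25,G1,13.5), (25,G3,13.5), (30,G4,15), (34,G4,16)
Step 2: Sum ranks within each group.
R_1 = 26.5 (n_1 = 3)
R_2 = 18 (n_2 = 4)
R_3 = 35 (n_3 = 4)
R_4 = 56.5 (n_4 = 5)
Step 3: H = 12/(N(N+1)) * sum(R_i^2/n_i) - 3(N+1)
     = 12/(16*17) * (26.5^2/3 + 18^2/4 + 35^2/4 + 56.5^2/5) - 3*17
     = 0.044118 * 1259.78 - 51
     = 4.578676.
Step 4: Ties present; correction factor C = 1 - 12/(16^3 - 16) = 0.997059. Corrected H = 4.578676 / 0.997059 = 4.592183.
Step 5: Under H0, H ~ chi^2(3); p-value = 0.204214.
Step 6: alpha = 0.05. fail to reject H0.

H = 4.5922, df = 3, p = 0.204214, fail to reject H0.


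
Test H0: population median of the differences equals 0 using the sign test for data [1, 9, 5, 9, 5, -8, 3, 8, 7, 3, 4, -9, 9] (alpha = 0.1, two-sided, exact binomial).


Step 1: Discard zero differences. Original n = 13; n_eff = number of nonzero differences = 13.
Nonzero differences (with sign): +1, +9, +5, +9, +5, -8, +3, +8, +7, +3, +4, -9, +9
Step 2: Count signs: positive = 11, negative = 2.
Step 3: Under H0: P(positive) = 0.5, so the number of positives S ~ Bin(13, 0.5).
Step 4: Two-sided exact p-value = sum of Bin(13,0.5) probabilities at or below the observed probability = 0.022461.
Step 5: alpha = 0.1. reject H0.

n_eff = 13, pos = 11, neg = 2, p = 0.022461, reject H0.


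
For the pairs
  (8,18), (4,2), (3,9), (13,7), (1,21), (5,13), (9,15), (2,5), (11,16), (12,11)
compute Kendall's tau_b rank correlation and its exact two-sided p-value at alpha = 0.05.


Step 1: Enumerate the 45 unordered pairs (i,j) with i<j and classify each by sign(x_j-x_i) * sign(y_j-y_i).
  (1,2):dx=-4,dy=-16->C; (1,3):dx=-5,dy=-9->C; (1,4):dx=+5,dy=-11->D; (1,5):dx=-7,dy=+3->D
  (1,6):dx=-3,dy=-5->C; (1,7):dx=+1,dy=-3->D; (1,8):dx=-6,dy=-13->C; (1,9):dx=+3,dy=-2->D
  (1,10):dx=+4,dy=-7->D; (2,3):dx=-1,dy=+7->D; (2,4):dx=+9,dy=+5->C; (2,5):dx=-3,dy=+19->D
  (2,6):dx=+1,dy=+11->C; (2,7):dx=+5,dy=+13->C; (2,8):dx=-2,dy=+3->D; (2,9):dx=+7,dy=+14->C
  (2,10):dx=+8,dy=+9->C; (3,4):dx=+10,dy=-2->D; (3,5):dx=-2,dy=+12->D; (3,6):dx=+2,dy=+4->C
  (3,7):dx=+6,dy=+6->C; (3,8):dx=-1,dy=-4->C; (3,9):dx=+8,dy=+7->C; (3,10):dx=+9,dy=+2->C
  (4,5):dx=-12,dy=+14->D; (4,6):dx=-8,dy=+6->D; (4,7):dx=-4,dy=+8->D; (4,8):dx=-11,dy=-2->C
  (4,9):dx=-2,dy=+9->D; (4,10):dx=-1,dy=+4->D; (5,6):dx=+4,dy=-8->D; (5,7):dx=+8,dy=-6->D
  (5,8):dx=+1,dy=-16->D; (5,9):dx=+10,dy=-5->D; (5,10):dx=+11,dy=-10->D; (6,7):dx=+4,dy=+2->C
  (6,8):dx=-3,dy=-8->C; (6,9):dx=+6,dy=+3->C; (6,10):dx=+7,dy=-2->D; (7,8):dx=-7,dy=-10->C
  (7,9):dx=+2,dy=+1->C; (7,10):dx=+3,dy=-4->D; (8,9):dx=+9,dy=+11->C; (8,10):dx=+10,dy=+6->C
  (9,10):dx=+1,dy=-5->D
Step 2: C = 22, D = 23, total pairs = 45.
Step 3: tau = (C - D)/(n(n-1)/2) = (22 - 23)/45 = -0.022222.
Step 4: Exact two-sided p-value (enumerate n! = 3628800 permutations of y under H0): p = 1.000000.
Step 5: alpha = 0.05. fail to reject H0.

tau_b = -0.0222 (C=22, D=23), p = 1.000000, fail to reject H0.


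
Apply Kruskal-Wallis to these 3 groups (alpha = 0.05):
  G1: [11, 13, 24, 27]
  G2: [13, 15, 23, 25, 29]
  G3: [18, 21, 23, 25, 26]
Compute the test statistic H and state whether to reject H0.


Step 1: Combine all N = 14 observations and assign midranks.
sorted (value, group, rank): (11,G1,1), (13,G1,2.5), (13,G2,2.5), (15,G2,4), (18,G3,5), (21,G3,6), (23,G2,7.5), (23,G3,7.5), (24,G1,9), (25,G2,10.5), (25,G3,10.5), (26,G3,12), (27,G1,13), (29,G2,14)
Step 2: Sum ranks within each group.
R_1 = 25.5 (n_1 = 4)
R_2 = 38.5 (n_2 = 5)
R_3 = 41 (n_3 = 5)
Step 3: H = 12/(N(N+1)) * sum(R_i^2/n_i) - 3(N+1)
     = 12/(14*15) * (25.5^2/4 + 38.5^2/5 + 41^2/5) - 3*15
     = 0.057143 * 795.212 - 45
     = 0.440714.
Step 4: Ties present; correction factor C = 1 - 18/(14^3 - 14) = 0.993407. Corrected H = 0.440714 / 0.993407 = 0.443639.
Step 5: Under H0, H ~ chi^2(2); p-value = 0.801060.
Step 6: alpha = 0.05. fail to reject H0.

H = 0.4436, df = 2, p = 0.801060, fail to reject H0.


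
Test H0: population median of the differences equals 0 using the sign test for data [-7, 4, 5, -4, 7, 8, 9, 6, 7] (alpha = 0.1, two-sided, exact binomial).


Step 1: Discard zero differences. Original n = 9; n_eff = number of nonzero differences = 9.
Nonzero differences (with sign): -7, +4, +5, -4, +7, +8, +9, +6, +7
Step 2: Count signs: positive = 7, negative = 2.
Step 3: Under H0: P(positive) = 0.5, so the number of positives S ~ Bin(9, 0.5).
Step 4: Two-sided exact p-value = sum of Bin(9,0.5) probabilities at or below the observed probability = 0.179688.
Step 5: alpha = 0.1. fail to reject H0.

n_eff = 9, pos = 7, neg = 2, p = 0.179688, fail to reject H0.


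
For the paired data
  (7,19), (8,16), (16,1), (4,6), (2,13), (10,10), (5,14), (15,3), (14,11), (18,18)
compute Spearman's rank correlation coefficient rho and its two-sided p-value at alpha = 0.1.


Step 1: Rank x and y separately (midranks; no ties here).
rank(x): 7->4, 8->5, 16->9, 4->2, 2->1, 10->6, 5->3, 15->8, 14->7, 18->10
rank(y): 19->10, 16->8, 1->1, 6->3, 13->6, 10->4, 14->7, 3->2, 11->5, 18->9
Step 2: d_i = R_x(i) - R_y(i); compute d_i^2.
  (4-10)^2=36, (5-8)^2=9, (9-1)^2=64, (2-3)^2=1, (1-6)^2=25, (6-4)^2=4, (3-7)^2=16, (8-2)^2=36, (7-5)^2=4, (10-9)^2=1
sum(d^2) = 196.
Step 3: rho = 1 - 6*196 / (10*(10^2 - 1)) = 1 - 1176/990 = -0.187879.
Step 4: Under H0, t = rho * sqrt((n-2)/(1-rho^2)) = -0.5410 ~ t(8).
Step 5: Two-sided p-value from the t-distribution with 8 df = 0.603218.
Step 6: alpha = 0.1. fail to reject H0.

rho = -0.1879, p = 0.603218, fail to reject H0 at alpha = 0.1.


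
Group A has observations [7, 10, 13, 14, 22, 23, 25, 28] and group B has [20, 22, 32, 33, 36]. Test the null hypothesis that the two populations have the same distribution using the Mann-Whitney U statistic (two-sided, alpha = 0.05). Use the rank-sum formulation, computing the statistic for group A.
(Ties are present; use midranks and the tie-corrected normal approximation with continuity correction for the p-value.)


Step 1: Combine and sort all 13 observations; assign midranks.
sorted (value, group): (7,X), (10,X), (13,X), (14,X), (20,Y), (22,X), (22,Y), (23,X), (25,X), (28,X), (32,Y), (33,Y), (36,Y)
ranks: 7->1, 10->2, 13->3, 14->4, 20->5, 22->6.5, 22->6.5, 23->8, 25->9, 28->10, 32->11, 33->12, 36->13
Step 2: Rank sum for X: R1 = 1 + 2 + 3 + 4 + 6.5 + 8 + 9 + 10 = 43.5.
Step 3: U_X = R1 - n1(n1+1)/2 = 43.5 - 8*9/2 = 43.5 - 36 = 7.5.
       U_Y = n1*n2 - U_X = 40 - 7.5 = 32.5.
Step 4: Ties are present, so use the tie-corrected normal approximation (with continuity correction) for the p-value.
Step 5: p-value = 0.078571; compare to alpha = 0.05. fail to reject H0.

U_X = 7.5, p = 0.078571, fail to reject H0 at alpha = 0.05.


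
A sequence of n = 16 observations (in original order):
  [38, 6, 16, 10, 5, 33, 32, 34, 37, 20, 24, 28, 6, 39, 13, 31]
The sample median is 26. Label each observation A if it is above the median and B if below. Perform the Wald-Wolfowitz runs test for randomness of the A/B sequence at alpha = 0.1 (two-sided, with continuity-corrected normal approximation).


Step 1: Compute median = 26; label A = above, B = below.
Labels in order: ABBBBAAAABBABABA  (n_A = 8, n_B = 8)
Step 2: Count runs R = 9.
Step 3: Under H0 (random ordering), E[R] = 2*n_A*n_B/(n_A+n_B) + 1 = 2*8*8/16 + 1 = 9.0000.
        Var[R] = 2*n_A*n_B*(2*n_A*n_B - n_A - n_B) / ((n_A+n_B)^2 * (n_A+n_B-1)) = 14336/3840 = 3.7333.
        SD[R] = 1.9322.
Step 4: R = E[R], so z = 0 with no continuity correction.
Step 5: Two-sided p-value via normal approximation = 2*(1 - Phi(|z|)) = 1.000000.
Step 6: alpha = 0.1. fail to reject H0.

R = 9, z = 0.0000, p = 1.000000, fail to reject H0.
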